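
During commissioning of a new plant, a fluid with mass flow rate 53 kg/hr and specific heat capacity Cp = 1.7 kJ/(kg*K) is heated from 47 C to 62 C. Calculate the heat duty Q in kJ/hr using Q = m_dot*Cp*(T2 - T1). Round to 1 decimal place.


Q = m_dot * Cp * (T2 - T1)
Q = 53 * 1.7 * (62 - 47)
Q = 53 * 1.7 * 15
Q = 1351.5 kJ/hr


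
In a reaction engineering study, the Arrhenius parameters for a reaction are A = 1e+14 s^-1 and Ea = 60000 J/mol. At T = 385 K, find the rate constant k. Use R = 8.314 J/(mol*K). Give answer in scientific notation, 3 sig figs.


k = A * exp(-Ea/(R*T))
k = 1e+14 * exp(-60000 / (8.314 * 385))
k = 1e+14 * exp(-18.744787)
k = 7.23e+05


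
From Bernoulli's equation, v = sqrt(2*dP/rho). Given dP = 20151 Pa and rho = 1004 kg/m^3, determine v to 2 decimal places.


v = sqrt(2*dP/rho)
v = sqrt(2*20151/1004)
v = sqrt(40.141434)
v = 6.34 m/s


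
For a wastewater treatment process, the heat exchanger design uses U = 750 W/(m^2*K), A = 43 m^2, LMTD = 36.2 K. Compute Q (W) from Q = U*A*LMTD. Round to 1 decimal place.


Q = U * A * LMTD
Q = 750 * 43 * 36.2
Q = 1167450.0 W


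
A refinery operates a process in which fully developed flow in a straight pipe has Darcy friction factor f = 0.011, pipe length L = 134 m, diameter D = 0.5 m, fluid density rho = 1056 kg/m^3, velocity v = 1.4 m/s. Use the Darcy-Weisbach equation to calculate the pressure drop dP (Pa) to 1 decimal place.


dP = f * (L/D) * (rho*v^2/2)
dP = 0.011 * (134/0.5) * (1056*1.4^2/2)
L/D = 268.0
rho*v^2/2 = 1056*1.96/2 = 1034.88
dP = 0.011 * 268.0 * 1034.88
dP = 3050.8 Pa


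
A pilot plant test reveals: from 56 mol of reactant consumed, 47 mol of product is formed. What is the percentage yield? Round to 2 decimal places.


Yield = (moles product / moles consumed) * 100%
Yield = (47 / 56) * 100
Yield = 0.8393 * 100
Yield = 83.93%


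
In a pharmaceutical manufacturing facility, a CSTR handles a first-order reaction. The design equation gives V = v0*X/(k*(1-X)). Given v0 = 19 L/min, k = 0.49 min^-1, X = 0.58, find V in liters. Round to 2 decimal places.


V = v0 * X / (k * (1 - X))
V = 19 * 0.58 / (0.49 * (1 - 0.58))
V = 11.02 / (0.49 * 0.42)
V = 11.02 / 0.2058
V = 53.55 L


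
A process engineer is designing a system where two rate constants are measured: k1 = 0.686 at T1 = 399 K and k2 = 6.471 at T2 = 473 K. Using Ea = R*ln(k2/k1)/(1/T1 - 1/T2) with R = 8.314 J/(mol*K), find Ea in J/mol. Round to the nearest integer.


Ea = R * ln(k2/k1) / (1/T1 - 1/T2)
ln(k2/k1) = ln(6.471/0.686) = 2.2442083
1/T1 - 1/T2 = 1/399 - 1/473 = 0.000392100759
Ea = 8.314 * 2.2442083 / 0.000392100759
Ea = 47586 J/mol


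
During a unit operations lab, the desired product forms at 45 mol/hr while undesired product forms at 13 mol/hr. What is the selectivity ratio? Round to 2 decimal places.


S = desired product rate / undesired product rate
S = 45 / 13
S = 3.46


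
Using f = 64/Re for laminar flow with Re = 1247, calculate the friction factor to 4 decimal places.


f = 64 / Re
f = 64 / 1247
f = 0.0513


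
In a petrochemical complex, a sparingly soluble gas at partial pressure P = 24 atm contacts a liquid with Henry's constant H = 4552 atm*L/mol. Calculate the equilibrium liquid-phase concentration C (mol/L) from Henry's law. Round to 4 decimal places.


C = P / H
C = 24 / 4552
C = 0.0053 mol/L


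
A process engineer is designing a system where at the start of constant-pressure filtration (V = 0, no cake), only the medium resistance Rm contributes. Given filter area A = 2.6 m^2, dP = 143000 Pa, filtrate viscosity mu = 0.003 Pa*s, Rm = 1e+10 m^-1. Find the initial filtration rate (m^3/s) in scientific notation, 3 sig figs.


rate = A * dP / (mu * Rm)
rate = 2.6 * 143000 / (0.003 * 1e+10)
rate = 371800.0 / 3.000e+07
rate = 1.24e-02 m^3/s


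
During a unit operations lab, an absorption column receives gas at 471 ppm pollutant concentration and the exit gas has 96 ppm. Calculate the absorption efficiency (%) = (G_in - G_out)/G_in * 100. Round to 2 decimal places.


Efficiency = (G_in - G_out) / G_in * 100%
Efficiency = (471 - 96) / 471 * 100
Efficiency = 375 / 471 * 100
Efficiency = 79.62%


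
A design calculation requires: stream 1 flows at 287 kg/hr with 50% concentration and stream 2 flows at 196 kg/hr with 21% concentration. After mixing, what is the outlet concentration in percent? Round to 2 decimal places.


Mass balance on solute: F1*x1 + F2*x2 = F3*x3
F3 = F1 + F2 = 287 + 196 = 483 kg/hr
x3 = (F1*x1 + F2*x2)/F3
x3 = (287*0.5 + 196*0.21) / 483
x3 = 38.23%


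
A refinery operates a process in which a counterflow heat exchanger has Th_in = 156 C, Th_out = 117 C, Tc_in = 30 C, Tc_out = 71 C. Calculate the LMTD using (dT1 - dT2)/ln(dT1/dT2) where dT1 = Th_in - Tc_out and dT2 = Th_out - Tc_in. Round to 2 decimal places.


dT1 = Th_in - Tc_out = 156 - 71 = 85
dT2 = Th_out - Tc_in = 117 - 30 = 87
LMTD = (dT1 - dT2) / ln(dT1/dT2)
LMTD = (85 - 87) / ln(85/87)
LMTD = 86.00 K


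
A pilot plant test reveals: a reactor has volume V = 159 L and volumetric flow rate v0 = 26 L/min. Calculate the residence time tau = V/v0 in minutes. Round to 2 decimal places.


tau = V / v0
tau = 159 / 26
tau = 6.12 min


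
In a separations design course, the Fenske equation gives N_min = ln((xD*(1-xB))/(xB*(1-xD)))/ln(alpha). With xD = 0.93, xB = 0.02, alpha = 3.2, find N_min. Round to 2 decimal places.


N_min = ln((xD*(1-xB))/(xB*(1-xD))) / ln(alpha)
Numerator inside ln: 0.9114 / 0.0014 = 651.0
ln(651.0) = 6.47851
ln(alpha) = ln(3.2) = 1.163151
N_min = 6.47851 / 1.163151 = 5.57


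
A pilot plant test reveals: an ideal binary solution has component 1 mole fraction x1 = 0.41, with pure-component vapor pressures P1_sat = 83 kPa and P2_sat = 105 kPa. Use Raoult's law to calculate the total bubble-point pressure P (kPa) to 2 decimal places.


P = x1*P1_sat + x2*P2_sat
x2 = 1 - x1 = 1 - 0.41 = 0.59
P = 0.41*83 + 0.59*105
P = 34.03 + 61.95
P = 95.98 kPa


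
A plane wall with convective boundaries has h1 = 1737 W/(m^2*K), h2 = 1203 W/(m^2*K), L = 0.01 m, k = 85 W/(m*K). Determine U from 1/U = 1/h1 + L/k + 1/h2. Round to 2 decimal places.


1/U = 1/h1 + L/k + 1/h2
1/U = 1/1737 + 0.01/85 + 1/1203
1/U = 0.0005757052 + 0.0001176471 + 0.0008312552
1/U = 0.0015246075
U = 655.91 W/(m^2*K)


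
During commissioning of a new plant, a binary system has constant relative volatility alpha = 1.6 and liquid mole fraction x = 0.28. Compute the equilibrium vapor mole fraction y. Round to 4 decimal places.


y = alpha*x / (1 + (alpha-1)*x)
y = 1.6*0.28 / (1 + (1.6-1)*0.28)
y = 0.448 / (1 + 0.168)
y = 0.448 / 1.168
y = 0.3836


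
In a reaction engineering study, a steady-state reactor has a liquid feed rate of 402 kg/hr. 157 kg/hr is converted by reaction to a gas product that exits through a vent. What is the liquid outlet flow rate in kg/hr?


Steady-state mass balance on the main outlet: F_out = F_in - F_removed
F_out = 402 - 157
F_out = 245 kg/hr


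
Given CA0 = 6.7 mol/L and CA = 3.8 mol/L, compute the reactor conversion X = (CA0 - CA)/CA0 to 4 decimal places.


X = (CA0 - CA) / CA0
X = (6.7 - 3.8) / 6.7
X = 2.9 / 6.7
X = 0.4328


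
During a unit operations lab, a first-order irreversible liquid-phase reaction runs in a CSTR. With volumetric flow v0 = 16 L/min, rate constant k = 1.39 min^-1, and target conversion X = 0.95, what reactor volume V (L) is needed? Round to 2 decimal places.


V = v0 * X / (k * (1 - X))
V = 16 * 0.95 / (1.39 * (1 - 0.95))
V = 15.2 / (1.39 * 0.05)
V = 15.2 / 0.0695
V = 218.71 L


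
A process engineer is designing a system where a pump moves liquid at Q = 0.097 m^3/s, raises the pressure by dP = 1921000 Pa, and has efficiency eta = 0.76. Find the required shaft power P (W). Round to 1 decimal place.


P = Q * dP / eta
P = 0.097 * 1921000 / 0.76
P = 186337.0 / 0.76
P = 245180.3 W


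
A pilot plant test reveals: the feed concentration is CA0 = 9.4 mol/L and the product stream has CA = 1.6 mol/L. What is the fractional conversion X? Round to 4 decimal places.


X = (CA0 - CA) / CA0
X = (9.4 - 1.6) / 9.4
X = 7.8 / 9.4
X = 0.8298


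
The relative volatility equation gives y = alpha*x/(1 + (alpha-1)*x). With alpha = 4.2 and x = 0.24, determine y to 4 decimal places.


y = alpha*x / (1 + (alpha-1)*x)
y = 4.2*0.24 / (1 + (4.2-1)*0.24)
y = 1.008 / (1 + 0.768)
y = 1.008 / 1.768
y = 0.5701


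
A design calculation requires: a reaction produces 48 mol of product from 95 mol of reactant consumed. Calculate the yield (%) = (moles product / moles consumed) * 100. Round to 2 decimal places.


Yield = (moles product / moles consumed) * 100%
Yield = (48 / 95) * 100
Yield = 0.5053 * 100
Yield = 50.53%


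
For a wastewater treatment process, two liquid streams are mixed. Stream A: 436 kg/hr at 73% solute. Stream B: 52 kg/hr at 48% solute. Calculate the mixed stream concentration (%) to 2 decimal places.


Mass balance on solute: F1*x1 + F2*x2 = F3*x3
F3 = F1 + F2 = 436 + 52 = 488 kg/hr
x3 = (F1*x1 + F2*x2)/F3
x3 = (436*0.73 + 52*0.48) / 488
x3 = 70.34%


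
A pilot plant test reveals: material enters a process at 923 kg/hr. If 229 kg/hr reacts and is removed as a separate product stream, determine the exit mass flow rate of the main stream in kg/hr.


Steady-state mass balance on the main outlet: F_out = F_in - F_removed
F_out = 923 - 229
F_out = 694 kg/hr


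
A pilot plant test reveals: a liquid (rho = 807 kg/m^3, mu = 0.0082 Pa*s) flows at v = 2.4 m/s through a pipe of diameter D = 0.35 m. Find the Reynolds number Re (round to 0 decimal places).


Re = rho * v * D / mu
Re = 807 * 2.4 * 0.35 / 0.0082
Re = 677.88 / 0.0082
Re = 82668


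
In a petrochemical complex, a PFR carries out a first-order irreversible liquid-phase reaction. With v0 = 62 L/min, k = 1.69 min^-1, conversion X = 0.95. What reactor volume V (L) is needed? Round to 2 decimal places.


V = (v0/k) * ln(1/(1-X))
V = (62/1.69) * ln(1/(1-0.95))
V = 36.686391 * ln(20.0)
V = 36.686391 * 2.995732
V = 109.90 L


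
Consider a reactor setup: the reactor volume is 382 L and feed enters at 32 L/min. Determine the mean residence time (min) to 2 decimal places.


tau = V / v0
tau = 382 / 32
tau = 11.94 min


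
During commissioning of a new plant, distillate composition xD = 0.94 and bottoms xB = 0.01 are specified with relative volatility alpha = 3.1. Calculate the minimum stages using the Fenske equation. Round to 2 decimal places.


N_min = ln((xD*(1-xB))/(xB*(1-xD))) / ln(alpha)
Numerator inside ln: 0.9306 / 0.0006 = 1551.0
ln(1551.0) = 7.346655
ln(alpha) = ln(3.1) = 1.131402
N_min = 7.346655 / 1.131402 = 6.49


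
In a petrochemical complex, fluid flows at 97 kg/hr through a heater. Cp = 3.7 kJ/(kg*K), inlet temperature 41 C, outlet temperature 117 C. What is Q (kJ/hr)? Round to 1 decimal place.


Q = m_dot * Cp * (T2 - T1)
Q = 97 * 3.7 * (117 - 41)
Q = 97 * 3.7 * 76
Q = 27276.4 kJ/hr


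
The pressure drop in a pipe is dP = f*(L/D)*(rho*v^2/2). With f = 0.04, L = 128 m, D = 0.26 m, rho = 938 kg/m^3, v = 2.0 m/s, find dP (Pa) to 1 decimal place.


dP = f * (L/D) * (rho*v^2/2)
dP = 0.04 * (128/0.26) * (938*2.0^2/2)
L/D = 492.30769231
rho*v^2/2 = 938*4.0/2 = 1876.0
dP = 0.04 * 492.30769231 * 1876.0
dP = 36942.8 Pa


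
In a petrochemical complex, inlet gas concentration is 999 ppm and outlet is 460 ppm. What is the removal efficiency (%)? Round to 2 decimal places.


Efficiency = (G_in - G_out) / G_in * 100%
Efficiency = (999 - 460) / 999 * 100
Efficiency = 539 / 999 * 100
Efficiency = 53.95%


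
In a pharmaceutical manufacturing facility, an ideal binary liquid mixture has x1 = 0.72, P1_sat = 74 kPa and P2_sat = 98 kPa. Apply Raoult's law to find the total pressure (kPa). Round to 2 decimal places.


P = x1*P1_sat + x2*P2_sat
x2 = 1 - x1 = 1 - 0.72 = 0.28
P = 0.72*74 + 0.28*98
P = 53.28 + 27.44
P = 80.72 kPa


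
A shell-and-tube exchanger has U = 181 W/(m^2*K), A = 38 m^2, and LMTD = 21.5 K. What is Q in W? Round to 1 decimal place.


Q = U * A * LMTD
Q = 181 * 38 * 21.5
Q = 147877.0 W


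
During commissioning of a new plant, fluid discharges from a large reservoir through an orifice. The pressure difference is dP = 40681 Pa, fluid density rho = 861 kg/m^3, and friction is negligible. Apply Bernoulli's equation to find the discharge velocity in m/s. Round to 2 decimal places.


v = sqrt(2*dP/rho)
v = sqrt(2*40681/861)
v = sqrt(94.497096)
v = 9.72 m/s


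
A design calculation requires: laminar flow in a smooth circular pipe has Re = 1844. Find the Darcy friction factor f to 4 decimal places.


f = 64 / Re
f = 64 / 1844
f = 0.0347


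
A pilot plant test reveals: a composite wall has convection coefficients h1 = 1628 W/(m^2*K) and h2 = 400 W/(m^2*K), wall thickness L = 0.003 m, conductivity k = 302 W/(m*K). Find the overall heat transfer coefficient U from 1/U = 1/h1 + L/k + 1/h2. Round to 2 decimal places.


1/U = 1/h1 + L/k + 1/h2
1/U = 1/1628 + 0.003/302 + 1/400
1/U = 0.0006142506 + 9.9338e-06 + 0.0025
1/U = 0.0031241844
U = 320.08 W/(m^2*K)


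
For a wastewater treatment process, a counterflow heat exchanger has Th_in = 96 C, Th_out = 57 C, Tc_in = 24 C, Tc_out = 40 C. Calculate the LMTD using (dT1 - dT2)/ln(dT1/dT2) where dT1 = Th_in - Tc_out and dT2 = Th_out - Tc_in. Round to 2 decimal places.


dT1 = Th_in - Tc_out = 96 - 40 = 56
dT2 = Th_out - Tc_in = 57 - 24 = 33
LMTD = (dT1 - dT2) / ln(dT1/dT2)
LMTD = (56 - 33) / ln(56/33)
LMTD = 43.49 K


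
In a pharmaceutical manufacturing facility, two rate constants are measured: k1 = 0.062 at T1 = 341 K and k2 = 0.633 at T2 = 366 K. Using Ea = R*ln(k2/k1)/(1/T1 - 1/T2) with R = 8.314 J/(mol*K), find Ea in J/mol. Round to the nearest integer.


Ea = R * ln(k2/k1) / (1/T1 - 1/T2)
ln(k2/k1) = ln(0.633/0.062) = 2.323336
1/T1 - 1/T2 = 1/341 - 1/366 = 0.000200310882
Ea = 8.314 * 2.323336 / 0.000200310882
Ea = 96431 J/mol


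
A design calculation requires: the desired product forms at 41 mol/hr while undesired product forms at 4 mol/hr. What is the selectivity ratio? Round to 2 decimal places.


S = desired product rate / undesired product rate
S = 41 / 4
S = 10.25


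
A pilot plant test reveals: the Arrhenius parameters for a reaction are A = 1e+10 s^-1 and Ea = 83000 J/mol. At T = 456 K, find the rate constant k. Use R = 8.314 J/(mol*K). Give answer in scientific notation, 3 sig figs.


k = A * exp(-Ea/(R*T))
k = 1e+10 * exp(-83000 / (8.314 * 456))
k = 1e+10 * exp(-21.892897)
k = 3.10e+00


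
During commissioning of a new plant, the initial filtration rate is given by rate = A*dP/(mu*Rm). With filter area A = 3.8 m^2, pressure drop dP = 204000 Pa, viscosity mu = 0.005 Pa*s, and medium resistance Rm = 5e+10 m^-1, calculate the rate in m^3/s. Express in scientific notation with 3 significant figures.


rate = A * dP / (mu * Rm)
rate = 3.8 * 204000 / (0.005 * 5e+10)
rate = 775200.0 / 2.500e+08
rate = 3.10e-03 m^3/s


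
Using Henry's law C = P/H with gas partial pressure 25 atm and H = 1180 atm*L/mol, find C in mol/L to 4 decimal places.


C = P / H
C = 25 / 1180
C = 0.0212 mol/L


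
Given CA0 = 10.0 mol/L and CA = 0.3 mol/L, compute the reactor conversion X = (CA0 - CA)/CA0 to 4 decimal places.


X = (CA0 - CA) / CA0
X = (10.0 - 0.3) / 10.0
X = 9.7 / 10.0
X = 0.9700


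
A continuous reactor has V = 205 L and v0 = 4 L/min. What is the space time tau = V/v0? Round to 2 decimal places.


tau = V / v0
tau = 205 / 4
tau = 51.25 min


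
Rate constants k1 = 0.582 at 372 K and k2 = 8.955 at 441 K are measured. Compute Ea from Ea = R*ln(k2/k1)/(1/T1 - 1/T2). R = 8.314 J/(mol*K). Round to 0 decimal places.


Ea = R * ln(k2/k1) / (1/T1 - 1/T2)
ln(k2/k1) = ln(8.955/0.582) = 2.7334969
1/T1 - 1/T2 = 1/372 - 1/441 = 0.000420598347
Ea = 8.314 * 2.7334969 / 0.000420598347
Ea = 54033 J/mol


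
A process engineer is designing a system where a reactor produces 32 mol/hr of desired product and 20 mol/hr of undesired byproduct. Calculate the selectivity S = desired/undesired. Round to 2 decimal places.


S = desired product rate / undesired product rate
S = 32 / 20
S = 1.60


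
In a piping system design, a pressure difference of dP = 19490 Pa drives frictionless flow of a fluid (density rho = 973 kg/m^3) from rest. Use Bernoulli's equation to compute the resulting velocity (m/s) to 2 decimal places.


v = sqrt(2*dP/rho)
v = sqrt(2*19490/973)
v = sqrt(40.061665)
v = 6.33 m/s


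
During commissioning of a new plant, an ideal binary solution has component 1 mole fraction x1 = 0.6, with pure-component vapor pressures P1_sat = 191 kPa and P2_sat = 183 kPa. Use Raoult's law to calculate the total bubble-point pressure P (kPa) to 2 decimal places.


P = x1*P1_sat + x2*P2_sat
x2 = 1 - x1 = 1 - 0.6 = 0.4
P = 0.6*191 + 0.4*183
P = 114.6 + 73.2
P = 187.80 kPa


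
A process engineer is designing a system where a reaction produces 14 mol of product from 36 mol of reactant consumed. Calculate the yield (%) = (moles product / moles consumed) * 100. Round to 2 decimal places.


Yield = (moles product / moles consumed) * 100%
Yield = (14 / 36) * 100
Yield = 0.3889 * 100
Yield = 38.89%


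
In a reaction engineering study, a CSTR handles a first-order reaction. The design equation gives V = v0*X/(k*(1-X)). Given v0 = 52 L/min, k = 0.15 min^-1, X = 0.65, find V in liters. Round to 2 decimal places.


V = v0 * X / (k * (1 - X))
V = 52 * 0.65 / (0.15 * (1 - 0.65))
V = 33.8 / (0.15 * 0.35)
V = 33.8 / 0.0525
V = 643.81 L


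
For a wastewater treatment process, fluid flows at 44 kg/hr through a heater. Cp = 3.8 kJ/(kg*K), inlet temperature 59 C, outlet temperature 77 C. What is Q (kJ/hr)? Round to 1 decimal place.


Q = m_dot * Cp * (T2 - T1)
Q = 44 * 3.8 * (77 - 59)
Q = 44 * 3.8 * 18
Q = 3009.6 kJ/hr


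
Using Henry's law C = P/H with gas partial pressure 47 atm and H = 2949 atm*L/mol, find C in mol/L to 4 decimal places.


C = P / H
C = 47 / 2949
C = 0.0159 mol/L


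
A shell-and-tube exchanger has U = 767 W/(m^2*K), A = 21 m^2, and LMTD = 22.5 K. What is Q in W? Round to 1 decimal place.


Q = U * A * LMTD
Q = 767 * 21 * 22.5
Q = 362407.5 W


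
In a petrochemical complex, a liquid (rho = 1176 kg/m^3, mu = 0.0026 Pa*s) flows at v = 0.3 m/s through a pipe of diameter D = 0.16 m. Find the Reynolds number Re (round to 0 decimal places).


Re = rho * v * D / mu
Re = 1176 * 0.3 * 0.16 / 0.0026
Re = 56.448 / 0.0026
Re = 21711


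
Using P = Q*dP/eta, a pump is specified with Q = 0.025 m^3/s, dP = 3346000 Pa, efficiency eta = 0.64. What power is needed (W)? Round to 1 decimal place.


P = Q * dP / eta
P = 0.025 * 3346000 / 0.64
P = 83650.0 / 0.64
P = 130703.1 W


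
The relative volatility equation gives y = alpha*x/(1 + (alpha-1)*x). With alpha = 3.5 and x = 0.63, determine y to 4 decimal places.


y = alpha*x / (1 + (alpha-1)*x)
y = 3.5*0.63 / (1 + (3.5-1)*0.63)
y = 2.205 / (1 + 1.575)
y = 2.205 / 2.575
y = 0.8563


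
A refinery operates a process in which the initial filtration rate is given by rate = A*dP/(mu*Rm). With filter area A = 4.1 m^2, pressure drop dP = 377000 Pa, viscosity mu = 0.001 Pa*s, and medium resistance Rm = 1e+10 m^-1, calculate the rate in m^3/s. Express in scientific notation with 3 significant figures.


rate = A * dP / (mu * Rm)
rate = 4.1 * 377000 / (0.001 * 1e+10)
rate = 1545700.0 / 1.000e+07
rate = 1.55e-01 m^3/s


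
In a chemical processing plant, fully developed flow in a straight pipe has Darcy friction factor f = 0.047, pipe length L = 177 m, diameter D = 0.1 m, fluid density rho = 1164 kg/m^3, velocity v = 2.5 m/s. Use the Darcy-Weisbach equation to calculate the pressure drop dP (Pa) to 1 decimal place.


dP = f * (L/D) * (rho*v^2/2)
dP = 0.047 * (177/0.1) * (1164*2.5^2/2)
L/D = 1770.0
rho*v^2/2 = 1164*6.25/2 = 3637.5
dP = 0.047 * 1770.0 * 3637.5
dP = 302603.6 Pa


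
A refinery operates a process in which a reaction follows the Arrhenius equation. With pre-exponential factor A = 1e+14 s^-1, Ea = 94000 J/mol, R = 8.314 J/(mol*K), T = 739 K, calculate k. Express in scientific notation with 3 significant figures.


k = A * exp(-Ea/(R*T))
k = 1e+14 * exp(-94000 / (8.314 * 739))
k = 1e+14 * exp(-15.299365)
k = 2.27e+07


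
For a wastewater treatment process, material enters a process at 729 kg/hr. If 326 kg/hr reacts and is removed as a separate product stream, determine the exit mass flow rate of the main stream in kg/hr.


Steady-state mass balance on the main outlet: F_out = F_in - F_removed
F_out = 729 - 326
F_out = 403 kg/hr


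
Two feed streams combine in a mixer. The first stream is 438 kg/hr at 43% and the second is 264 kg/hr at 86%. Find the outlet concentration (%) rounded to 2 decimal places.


Mass balance on solute: F1*x1 + F2*x2 = F3*x3
F3 = F1 + F2 = 438 + 264 = 702 kg/hr
x3 = (F1*x1 + F2*x2)/F3
x3 = (438*0.43 + 264*0.86) / 702
x3 = 59.17%


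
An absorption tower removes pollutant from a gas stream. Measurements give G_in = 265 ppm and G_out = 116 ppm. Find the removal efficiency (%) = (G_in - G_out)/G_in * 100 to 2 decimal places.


Efficiency = (G_in - G_out) / G_in * 100%
Efficiency = (265 - 116) / 265 * 100
Efficiency = 149 / 265 * 100
Efficiency = 56.23%


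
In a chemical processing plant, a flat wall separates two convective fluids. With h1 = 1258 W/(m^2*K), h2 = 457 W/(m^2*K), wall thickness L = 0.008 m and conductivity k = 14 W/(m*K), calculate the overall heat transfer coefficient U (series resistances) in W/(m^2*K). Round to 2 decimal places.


1/U = 1/h1 + L/k + 1/h2
1/U = 1/1258 + 0.008/14 + 1/457
1/U = 0.0007949126 + 0.0005714286 + 0.0021881838
1/U = 0.003554525
U = 281.33 W/(m^2*K)


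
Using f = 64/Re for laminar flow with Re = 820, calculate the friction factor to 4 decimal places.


f = 64 / Re
f = 64 / 820
f = 0.0780


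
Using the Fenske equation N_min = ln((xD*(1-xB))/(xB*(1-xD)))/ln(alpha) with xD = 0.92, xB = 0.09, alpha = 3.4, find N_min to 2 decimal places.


N_min = ln((xD*(1-xB))/(xB*(1-xD))) / ln(alpha)
Numerator inside ln: 0.8372 / 0.0072 = 116.277778
ln(116.277778) = 4.755982
ln(alpha) = ln(3.4) = 1.223775
N_min = 4.755982 / 1.223775 = 3.89


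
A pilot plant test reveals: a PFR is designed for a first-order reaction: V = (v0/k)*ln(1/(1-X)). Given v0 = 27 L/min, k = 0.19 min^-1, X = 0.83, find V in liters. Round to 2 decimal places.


V = (v0/k) * ln(1/(1-X))
V = (27/0.19) * ln(1/(1-0.83))
V = 142.105263 * ln(5.882353)
V = 142.105263 * 1.771957
V = 251.80 L


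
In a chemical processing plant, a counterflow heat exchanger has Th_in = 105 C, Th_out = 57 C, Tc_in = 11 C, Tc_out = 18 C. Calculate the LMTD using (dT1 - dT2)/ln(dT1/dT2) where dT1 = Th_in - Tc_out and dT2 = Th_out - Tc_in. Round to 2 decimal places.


dT1 = Th_in - Tc_out = 105 - 18 = 87
dT2 = Th_out - Tc_in = 57 - 11 = 46
LMTD = (dT1 - dT2) / ln(dT1/dT2)
LMTD = (87 - 46) / ln(87/46)
LMTD = 64.34 K


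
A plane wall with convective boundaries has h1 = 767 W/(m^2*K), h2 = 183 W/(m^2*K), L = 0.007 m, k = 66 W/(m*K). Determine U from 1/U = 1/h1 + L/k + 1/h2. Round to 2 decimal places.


1/U = 1/h1 + L/k + 1/h2
1/U = 1/767 + 0.007/66 + 1/183
1/U = 0.001303781 + 0.0001060606 + 0.0054644809
1/U = 0.0068743225
U = 145.47 W/(m^2*K)


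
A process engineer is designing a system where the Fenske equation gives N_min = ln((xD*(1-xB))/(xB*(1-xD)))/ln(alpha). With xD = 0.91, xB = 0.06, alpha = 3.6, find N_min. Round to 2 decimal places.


N_min = ln((xD*(1-xB))/(xB*(1-xD))) / ln(alpha)
Numerator inside ln: 0.8554 / 0.0054 = 158.407407
ln(158.407407) = 5.06517
ln(alpha) = ln(3.6) = 1.280934
N_min = 5.06517 / 1.280934 = 3.95


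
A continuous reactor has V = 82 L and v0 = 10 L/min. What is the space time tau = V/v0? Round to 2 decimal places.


tau = V / v0
tau = 82 / 10
tau = 8.20 min


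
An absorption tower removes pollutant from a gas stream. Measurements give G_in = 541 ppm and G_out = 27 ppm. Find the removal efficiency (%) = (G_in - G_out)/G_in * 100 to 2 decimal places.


Efficiency = (G_in - G_out) / G_in * 100%
Efficiency = (541 - 27) / 541 * 100
Efficiency = 514 / 541 * 100
Efficiency = 95.01%


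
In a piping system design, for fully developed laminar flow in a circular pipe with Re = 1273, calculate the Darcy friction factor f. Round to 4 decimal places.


f = 64 / Re
f = 64 / 1273
f = 0.0503


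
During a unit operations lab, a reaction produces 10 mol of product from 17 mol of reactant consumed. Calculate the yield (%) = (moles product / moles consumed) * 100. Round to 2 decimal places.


Yield = (moles product / moles consumed) * 100%
Yield = (10 / 17) * 100
Yield = 0.5882 * 100
Yield = 58.82%


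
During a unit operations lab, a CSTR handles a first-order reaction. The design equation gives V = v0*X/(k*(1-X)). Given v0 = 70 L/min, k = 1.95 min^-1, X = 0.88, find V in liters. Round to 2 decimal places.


V = v0 * X / (k * (1 - X))
V = 70 * 0.88 / (1.95 * (1 - 0.88))
V = 61.6 / (1.95 * 0.12)
V = 61.6 / 0.234
V = 263.25 L


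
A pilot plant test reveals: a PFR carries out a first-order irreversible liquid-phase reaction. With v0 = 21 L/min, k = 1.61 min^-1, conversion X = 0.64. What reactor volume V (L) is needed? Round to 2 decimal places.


V = (v0/k) * ln(1/(1-X))
V = (21/1.61) * ln(1/(1-0.64))
V = 13.043478 * ln(2.777778)
V = 13.043478 * 1.021651
V = 13.33 L


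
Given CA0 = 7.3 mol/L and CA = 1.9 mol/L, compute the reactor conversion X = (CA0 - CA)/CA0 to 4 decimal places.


X = (CA0 - CA) / CA0
X = (7.3 - 1.9) / 7.3
X = 5.4 / 7.3
X = 0.7397


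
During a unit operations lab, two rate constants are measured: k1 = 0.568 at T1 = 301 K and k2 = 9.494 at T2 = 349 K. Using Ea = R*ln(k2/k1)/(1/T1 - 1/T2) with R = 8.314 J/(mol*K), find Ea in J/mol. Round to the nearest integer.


Ea = R * ln(k2/k1) / (1/T1 - 1/T2)
ln(k2/k1) = ln(9.494/0.568) = 2.8162939
1/T1 - 1/T2 = 1/301 - 1/349 = 0.000456929623
Ea = 8.314 * 2.8162939 / 0.000456929623
Ea = 51243 J/mol


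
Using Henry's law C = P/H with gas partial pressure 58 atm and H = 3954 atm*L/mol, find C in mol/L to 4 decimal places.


C = P / H
C = 58 / 3954
C = 0.0147 mol/L


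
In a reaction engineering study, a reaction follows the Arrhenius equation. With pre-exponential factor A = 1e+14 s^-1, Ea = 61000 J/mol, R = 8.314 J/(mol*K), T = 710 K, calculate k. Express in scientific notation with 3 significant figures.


k = A * exp(-Ea/(R*T))
k = 1e+14 * exp(-61000 / (8.314 * 710))
k = 1e+14 * exp(-10.333834)
k = 3.25e+09


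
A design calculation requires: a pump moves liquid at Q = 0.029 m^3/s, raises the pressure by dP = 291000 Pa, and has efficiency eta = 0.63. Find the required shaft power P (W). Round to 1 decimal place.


P = Q * dP / eta
P = 0.029 * 291000 / 0.63
P = 8439.0 / 0.63
P = 13395.2 W


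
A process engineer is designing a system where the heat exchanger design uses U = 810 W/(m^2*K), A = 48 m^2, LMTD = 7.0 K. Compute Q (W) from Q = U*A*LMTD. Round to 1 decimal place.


Q = U * A * LMTD
Q = 810 * 48 * 7.0
Q = 272160.0 W


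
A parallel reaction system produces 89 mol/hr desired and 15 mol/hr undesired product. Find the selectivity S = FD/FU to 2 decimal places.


S = desired product rate / undesired product rate
S = 89 / 15
S = 5.93


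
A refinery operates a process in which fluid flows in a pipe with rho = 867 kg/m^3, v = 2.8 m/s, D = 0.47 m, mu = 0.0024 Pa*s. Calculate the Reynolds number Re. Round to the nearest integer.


Re = rho * v * D / mu
Re = 867 * 2.8 * 0.47 / 0.0024
Re = 1140.972 / 0.0024
Re = 475405


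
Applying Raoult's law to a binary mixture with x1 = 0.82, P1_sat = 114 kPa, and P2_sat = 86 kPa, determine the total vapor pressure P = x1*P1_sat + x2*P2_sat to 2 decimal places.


P = x1*P1_sat + x2*P2_sat
x2 = 1 - x1 = 1 - 0.82 = 0.18
P = 0.82*114 + 0.18*86
P = 93.48 + 15.48
P = 108.96 kPa


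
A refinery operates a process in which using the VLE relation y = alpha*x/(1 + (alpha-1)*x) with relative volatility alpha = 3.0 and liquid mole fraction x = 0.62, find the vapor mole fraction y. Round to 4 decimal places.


y = alpha*x / (1 + (alpha-1)*x)
y = 3.0*0.62 / (1 + (3.0-1)*0.62)
y = 1.86 / (1 + 1.24)
y = 1.86 / 2.24
y = 0.8304


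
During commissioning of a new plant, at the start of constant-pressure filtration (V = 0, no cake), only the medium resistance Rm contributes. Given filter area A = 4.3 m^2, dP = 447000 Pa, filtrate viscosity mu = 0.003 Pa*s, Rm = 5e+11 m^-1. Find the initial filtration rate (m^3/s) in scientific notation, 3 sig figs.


rate = A * dP / (mu * Rm)
rate = 4.3 * 447000 / (0.003 * 5e+11)
rate = 1922100.0 / 1.500e+09
rate = 1.28e-03 m^3/s


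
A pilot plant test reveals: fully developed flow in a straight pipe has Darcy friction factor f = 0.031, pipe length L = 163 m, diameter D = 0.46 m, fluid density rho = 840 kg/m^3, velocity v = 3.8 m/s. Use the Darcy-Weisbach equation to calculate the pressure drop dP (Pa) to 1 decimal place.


dP = f * (L/D) * (rho*v^2/2)
dP = 0.031 * (163/0.46) * (840*3.8^2/2)
L/D = 354.34782609
rho*v^2/2 = 840*14.44/2 = 6064.8
dP = 0.031 * 354.34782609 * 6064.8
dP = 66620.5 Pa


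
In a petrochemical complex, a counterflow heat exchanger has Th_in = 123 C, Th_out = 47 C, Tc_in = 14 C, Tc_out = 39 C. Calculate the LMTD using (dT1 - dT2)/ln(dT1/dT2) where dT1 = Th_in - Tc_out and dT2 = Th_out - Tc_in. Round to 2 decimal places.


dT1 = Th_in - Tc_out = 123 - 39 = 84
dT2 = Th_out - Tc_in = 47 - 14 = 33
LMTD = (dT1 - dT2) / ln(dT1/dT2)
LMTD = (84 - 33) / ln(84/33)
LMTD = 54.59 K


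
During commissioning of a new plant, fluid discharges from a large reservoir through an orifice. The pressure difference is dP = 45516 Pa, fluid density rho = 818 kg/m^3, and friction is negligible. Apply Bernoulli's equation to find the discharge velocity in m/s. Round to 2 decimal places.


v = sqrt(2*dP/rho)
v = sqrt(2*45516/818)
v = sqrt(111.286064)
v = 10.55 m/s


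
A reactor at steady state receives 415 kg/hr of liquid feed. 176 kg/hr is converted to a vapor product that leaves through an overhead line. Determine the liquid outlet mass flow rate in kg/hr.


Steady-state mass balance on the main outlet: F_out = F_in - F_removed
F_out = 415 - 176
F_out = 239 kg/hr


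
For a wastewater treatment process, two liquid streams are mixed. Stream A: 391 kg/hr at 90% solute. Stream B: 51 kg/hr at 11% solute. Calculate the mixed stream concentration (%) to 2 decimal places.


Mass balance on solute: F1*x1 + F2*x2 = F3*x3
F3 = F1 + F2 = 391 + 51 = 442 kg/hr
x3 = (F1*x1 + F2*x2)/F3
x3 = (391*0.9 + 51*0.11) / 442
x3 = 80.88%


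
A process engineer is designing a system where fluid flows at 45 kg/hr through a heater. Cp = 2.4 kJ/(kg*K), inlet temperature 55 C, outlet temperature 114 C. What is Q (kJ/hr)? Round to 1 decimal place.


Q = m_dot * Cp * (T2 - T1)
Q = 45 * 2.4 * (114 - 55)
Q = 45 * 2.4 * 59
Q = 6372.0 kJ/hr


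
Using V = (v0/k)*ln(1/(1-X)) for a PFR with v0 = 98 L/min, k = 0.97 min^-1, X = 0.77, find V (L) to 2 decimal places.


V = (v0/k) * ln(1/(1-X))
V = (98/0.97) * ln(1/(1-0.77))
V = 101.030928 * ln(4.347826)
V = 101.030928 * 1.469676
V = 148.48 L


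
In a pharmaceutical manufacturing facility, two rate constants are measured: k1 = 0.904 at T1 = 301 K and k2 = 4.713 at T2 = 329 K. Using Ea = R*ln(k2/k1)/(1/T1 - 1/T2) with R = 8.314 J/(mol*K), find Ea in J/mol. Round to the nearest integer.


Ea = R * ln(k2/k1) / (1/T1 - 1/T2)
ln(k2/k1) = ln(4.713/0.904) = 1.6512506
1/T1 - 1/T2 = 1/301 - 1/329 = 0.000282745458
Ea = 8.314 * 1.6512506 / 0.000282745458
Ea = 48554 J/mol


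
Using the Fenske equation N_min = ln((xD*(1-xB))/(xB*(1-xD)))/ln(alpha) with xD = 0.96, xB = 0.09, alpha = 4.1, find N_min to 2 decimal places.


N_min = ln((xD*(1-xB))/(xB*(1-xD))) / ln(alpha)
Numerator inside ln: 0.8736 / 0.0036 = 242.666667
ln(242.666667) = 5.491689
ln(alpha) = ln(4.1) = 1.410987
N_min = 5.491689 / 1.410987 = 3.89


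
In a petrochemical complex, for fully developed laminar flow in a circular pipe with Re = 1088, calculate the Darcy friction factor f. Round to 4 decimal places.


f = 64 / Re
f = 64 / 1088
f = 0.0588


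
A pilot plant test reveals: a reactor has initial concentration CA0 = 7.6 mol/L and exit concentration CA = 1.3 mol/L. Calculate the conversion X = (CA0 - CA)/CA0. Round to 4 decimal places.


X = (CA0 - CA) / CA0
X = (7.6 - 1.3) / 7.6
X = 6.3 / 7.6
X = 0.8289


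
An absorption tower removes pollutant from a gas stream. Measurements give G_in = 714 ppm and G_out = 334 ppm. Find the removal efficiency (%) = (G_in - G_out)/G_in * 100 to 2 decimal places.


Efficiency = (G_in - G_out) / G_in * 100%
Efficiency = (714 - 334) / 714 * 100
Efficiency = 380 / 714 * 100
Efficiency = 53.22%


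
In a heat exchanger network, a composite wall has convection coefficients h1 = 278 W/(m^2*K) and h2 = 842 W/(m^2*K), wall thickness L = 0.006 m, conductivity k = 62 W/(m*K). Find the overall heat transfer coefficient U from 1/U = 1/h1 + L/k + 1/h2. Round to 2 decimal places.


1/U = 1/h1 + L/k + 1/h2
1/U = 1/278 + 0.006/62 + 1/842
1/U = 0.0035971223 + 9.67742e-05 + 0.0011876485
1/U = 0.004881545
U = 204.85 W/(m^2*K)


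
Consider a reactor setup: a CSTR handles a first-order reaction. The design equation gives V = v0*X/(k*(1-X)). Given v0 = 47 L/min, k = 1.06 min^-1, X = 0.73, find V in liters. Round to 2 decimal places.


V = v0 * X / (k * (1 - X))
V = 47 * 0.73 / (1.06 * (1 - 0.73))
V = 34.31 / (1.06 * 0.27)
V = 34.31 / 0.2862
V = 119.88 L


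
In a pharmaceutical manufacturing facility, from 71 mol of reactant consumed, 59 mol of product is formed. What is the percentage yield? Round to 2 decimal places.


Yield = (moles product / moles consumed) * 100%
Yield = (59 / 71) * 100
Yield = 0.831 * 100
Yield = 83.10%


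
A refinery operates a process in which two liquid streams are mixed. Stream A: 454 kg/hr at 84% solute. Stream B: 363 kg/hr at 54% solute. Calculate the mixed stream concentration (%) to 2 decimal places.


Mass balance on solute: F1*x1 + F2*x2 = F3*x3
F3 = F1 + F2 = 454 + 363 = 817 kg/hr
x3 = (F1*x1 + F2*x2)/F3
x3 = (454*0.84 + 363*0.54) / 817
x3 = 70.67%


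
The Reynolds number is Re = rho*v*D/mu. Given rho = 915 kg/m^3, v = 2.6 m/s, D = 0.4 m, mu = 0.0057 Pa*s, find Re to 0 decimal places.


Re = rho * v * D / mu
Re = 915 * 2.6 * 0.4 / 0.0057
Re = 951.6 / 0.0057
Re = 166947


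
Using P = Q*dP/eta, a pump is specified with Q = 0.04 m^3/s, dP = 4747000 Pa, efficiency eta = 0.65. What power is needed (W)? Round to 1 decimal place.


P = Q * dP / eta
P = 0.04 * 4747000 / 0.65
P = 189880.0 / 0.65
P = 292123.1 W


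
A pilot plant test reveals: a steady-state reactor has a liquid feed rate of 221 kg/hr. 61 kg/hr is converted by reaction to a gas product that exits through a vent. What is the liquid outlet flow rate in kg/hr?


Steady-state mass balance on the main outlet: F_out = F_in - F_removed
F_out = 221 - 61
F_out = 160 kg/hr


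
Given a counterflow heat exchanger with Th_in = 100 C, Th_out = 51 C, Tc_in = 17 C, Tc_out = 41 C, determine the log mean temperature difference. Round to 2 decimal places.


dT1 = Th_in - Tc_out = 100 - 41 = 59
dT2 = Th_out - Tc_in = 51 - 17 = 34
LMTD = (dT1 - dT2) / ln(dT1/dT2)
LMTD = (59 - 34) / ln(59/34)
LMTD = 45.36 K


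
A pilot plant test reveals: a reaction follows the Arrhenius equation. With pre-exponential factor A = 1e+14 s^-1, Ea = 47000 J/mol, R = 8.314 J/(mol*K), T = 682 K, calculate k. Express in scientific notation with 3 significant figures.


k = A * exp(-Ea/(R*T))
k = 1e+14 * exp(-47000 / (8.314 * 682))
k = 1e+14 * exp(-8.289025)
k = 2.51e+10


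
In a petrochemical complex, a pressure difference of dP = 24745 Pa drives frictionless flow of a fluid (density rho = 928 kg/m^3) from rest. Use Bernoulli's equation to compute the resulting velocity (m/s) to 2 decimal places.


v = sqrt(2*dP/rho)
v = sqrt(2*24745/928)
v = sqrt(53.329741)
v = 7.30 m/s


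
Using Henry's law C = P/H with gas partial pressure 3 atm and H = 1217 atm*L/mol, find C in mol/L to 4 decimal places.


C = P / H
C = 3 / 1217
C = 0.0025 mol/L


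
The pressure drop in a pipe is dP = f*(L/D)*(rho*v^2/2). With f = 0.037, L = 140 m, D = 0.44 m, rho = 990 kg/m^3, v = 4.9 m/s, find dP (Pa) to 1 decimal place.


dP = f * (L/D) * (rho*v^2/2)
dP = 0.037 * (140/0.44) * (990*4.9^2/2)
L/D = 318.18181818
rho*v^2/2 = 990*24.01/2 = 11884.95
dP = 0.037 * 318.18181818 * 11884.95
dP = 139918.3 Pa


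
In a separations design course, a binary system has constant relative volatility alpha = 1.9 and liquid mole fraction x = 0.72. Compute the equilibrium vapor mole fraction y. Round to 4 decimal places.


y = alpha*x / (1 + (alpha-1)*x)
y = 1.9*0.72 / (1 + (1.9-1)*0.72)
y = 1.368 / (1 + 0.648)
y = 1.368 / 1.648
y = 0.8301


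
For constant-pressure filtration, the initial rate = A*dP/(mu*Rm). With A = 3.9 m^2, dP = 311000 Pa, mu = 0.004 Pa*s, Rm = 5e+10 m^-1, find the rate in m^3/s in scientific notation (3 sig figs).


rate = A * dP / (mu * Rm)
rate = 3.9 * 311000 / (0.004 * 5e+10)
rate = 1212900.0 / 2.000e+08
rate = 6.06e-03 m^3/s


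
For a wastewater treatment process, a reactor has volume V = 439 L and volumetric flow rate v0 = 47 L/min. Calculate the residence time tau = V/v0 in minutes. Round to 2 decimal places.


tau = V / v0
tau = 439 / 47
tau = 9.34 min


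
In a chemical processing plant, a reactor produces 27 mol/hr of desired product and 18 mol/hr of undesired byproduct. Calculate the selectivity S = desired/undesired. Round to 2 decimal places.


S = desired product rate / undesired product rate
S = 27 / 18
S = 1.50


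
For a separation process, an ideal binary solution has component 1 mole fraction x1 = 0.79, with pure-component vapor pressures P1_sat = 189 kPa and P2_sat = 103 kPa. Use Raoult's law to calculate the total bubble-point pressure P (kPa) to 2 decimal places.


P = x1*P1_sat + x2*P2_sat
x2 = 1 - x1 = 1 - 0.79 = 0.21
P = 0.79*189 + 0.21*103
P = 149.31 + 21.63
P = 170.94 kPa


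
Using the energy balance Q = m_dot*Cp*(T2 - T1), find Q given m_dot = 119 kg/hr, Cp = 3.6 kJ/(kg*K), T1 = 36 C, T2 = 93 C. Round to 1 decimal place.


Q = m_dot * Cp * (T2 - T1)
Q = 119 * 3.6 * (93 - 36)
Q = 119 * 3.6 * 57
Q = 24418.8 kJ/hr


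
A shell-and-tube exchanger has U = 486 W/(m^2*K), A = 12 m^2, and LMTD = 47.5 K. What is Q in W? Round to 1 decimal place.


Q = U * A * LMTD
Q = 486 * 12 * 47.5
Q = 277020.0 W


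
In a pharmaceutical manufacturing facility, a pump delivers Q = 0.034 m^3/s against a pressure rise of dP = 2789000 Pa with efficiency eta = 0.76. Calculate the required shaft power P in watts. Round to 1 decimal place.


P = Q * dP / eta
P = 0.034 * 2789000 / 0.76
P = 94826.0 / 0.76
P = 124771.1 W


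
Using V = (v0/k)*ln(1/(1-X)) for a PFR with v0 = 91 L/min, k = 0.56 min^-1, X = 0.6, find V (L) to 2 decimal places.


V = (v0/k) * ln(1/(1-X))
V = (91/0.56) * ln(1/(1-0.6))
V = 162.5 * ln(2.5)
V = 162.5 * 0.916291
V = 148.90 L


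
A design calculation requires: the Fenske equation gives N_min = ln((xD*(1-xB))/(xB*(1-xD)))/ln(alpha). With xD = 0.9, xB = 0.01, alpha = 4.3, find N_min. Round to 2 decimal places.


N_min = ln((xD*(1-xB))/(xB*(1-xD))) / ln(alpha)
Numerator inside ln: 0.891 / 0.001 = 891.0
ln(891.0) = 6.792344
ln(alpha) = ln(4.3) = 1.458615
N_min = 6.792344 / 1.458615 = 4.66


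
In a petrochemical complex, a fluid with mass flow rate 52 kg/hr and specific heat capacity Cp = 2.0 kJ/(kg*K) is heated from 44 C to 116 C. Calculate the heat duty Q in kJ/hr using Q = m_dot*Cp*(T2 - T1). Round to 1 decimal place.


Q = m_dot * Cp * (T2 - T1)
Q = 52 * 2.0 * (116 - 44)
Q = 52 * 2.0 * 72
Q = 7488.0 kJ/hr


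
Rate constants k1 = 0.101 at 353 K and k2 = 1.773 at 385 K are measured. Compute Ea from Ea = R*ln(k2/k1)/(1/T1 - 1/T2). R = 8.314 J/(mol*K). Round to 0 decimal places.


Ea = R * ln(k2/k1) / (1/T1 - 1/T2)
ln(k2/k1) = ln(1.773/0.101) = 2.8653078
1/T1 - 1/T2 = 1/353 - 1/385 = 0.000235458592
Ea = 8.314 * 2.8653078 / 0.000235458592
Ea = 101173 J/mol
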